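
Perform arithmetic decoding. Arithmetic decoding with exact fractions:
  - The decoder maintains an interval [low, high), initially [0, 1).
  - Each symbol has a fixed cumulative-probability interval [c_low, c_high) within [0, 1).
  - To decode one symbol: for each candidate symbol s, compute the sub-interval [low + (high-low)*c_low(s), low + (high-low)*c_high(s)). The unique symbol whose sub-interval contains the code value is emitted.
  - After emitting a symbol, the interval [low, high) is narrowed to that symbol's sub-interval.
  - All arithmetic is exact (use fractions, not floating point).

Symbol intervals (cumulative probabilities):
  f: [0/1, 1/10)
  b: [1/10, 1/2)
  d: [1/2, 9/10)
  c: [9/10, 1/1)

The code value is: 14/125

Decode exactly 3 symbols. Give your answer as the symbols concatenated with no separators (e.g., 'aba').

Answer: bfb

Derivation:
Step 1: interval [0/1, 1/1), width = 1/1 - 0/1 = 1/1
  'f': [0/1 + 1/1*0/1, 0/1 + 1/1*1/10) = [0/1, 1/10)
  'b': [0/1 + 1/1*1/10, 0/1 + 1/1*1/2) = [1/10, 1/2) <- contains code 14/125
  'd': [0/1 + 1/1*1/2, 0/1 + 1/1*9/10) = [1/2, 9/10)
  'c': [0/1 + 1/1*9/10, 0/1 + 1/1*1/1) = [9/10, 1/1)
  emit 'b', narrow to [1/10, 1/2)
Step 2: interval [1/10, 1/2), width = 1/2 - 1/10 = 2/5
  'f': [1/10 + 2/5*0/1, 1/10 + 2/5*1/10) = [1/10, 7/50) <- contains code 14/125
  'b': [1/10 + 2/5*1/10, 1/10 + 2/5*1/2) = [7/50, 3/10)
  'd': [1/10 + 2/5*1/2, 1/10 + 2/5*9/10) = [3/10, 23/50)
  'c': [1/10 + 2/5*9/10, 1/10 + 2/5*1/1) = [23/50, 1/2)
  emit 'f', narrow to [1/10, 7/50)
Step 3: interval [1/10, 7/50), width = 7/50 - 1/10 = 1/25
  'f': [1/10 + 1/25*0/1, 1/10 + 1/25*1/10) = [1/10, 13/125)
  'b': [1/10 + 1/25*1/10, 1/10 + 1/25*1/2) = [13/125, 3/25) <- contains code 14/125
  'd': [1/10 + 1/25*1/2, 1/10 + 1/25*9/10) = [3/25, 17/125)
  'c': [1/10 + 1/25*9/10, 1/10 + 1/25*1/1) = [17/125, 7/50)
  emit 'b', narrow to [13/125, 3/25)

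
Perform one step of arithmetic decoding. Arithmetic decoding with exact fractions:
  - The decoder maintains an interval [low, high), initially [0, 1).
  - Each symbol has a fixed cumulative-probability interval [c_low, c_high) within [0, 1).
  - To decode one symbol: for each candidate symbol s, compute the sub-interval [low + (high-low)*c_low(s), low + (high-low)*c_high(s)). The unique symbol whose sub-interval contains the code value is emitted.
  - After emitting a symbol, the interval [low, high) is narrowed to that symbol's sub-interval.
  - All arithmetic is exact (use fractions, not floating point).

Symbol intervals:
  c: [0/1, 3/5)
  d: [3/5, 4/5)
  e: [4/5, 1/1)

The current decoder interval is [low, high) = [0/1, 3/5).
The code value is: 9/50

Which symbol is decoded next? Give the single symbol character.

Answer: c

Derivation:
Interval width = high − low = 3/5 − 0/1 = 3/5
Scaled code = (code − low) / width = (9/50 − 0/1) / 3/5 = 3/10
  c: [0/1, 3/5) ← scaled code falls here ✓
  d: [3/5, 4/5) 
  e: [4/5, 1/1) 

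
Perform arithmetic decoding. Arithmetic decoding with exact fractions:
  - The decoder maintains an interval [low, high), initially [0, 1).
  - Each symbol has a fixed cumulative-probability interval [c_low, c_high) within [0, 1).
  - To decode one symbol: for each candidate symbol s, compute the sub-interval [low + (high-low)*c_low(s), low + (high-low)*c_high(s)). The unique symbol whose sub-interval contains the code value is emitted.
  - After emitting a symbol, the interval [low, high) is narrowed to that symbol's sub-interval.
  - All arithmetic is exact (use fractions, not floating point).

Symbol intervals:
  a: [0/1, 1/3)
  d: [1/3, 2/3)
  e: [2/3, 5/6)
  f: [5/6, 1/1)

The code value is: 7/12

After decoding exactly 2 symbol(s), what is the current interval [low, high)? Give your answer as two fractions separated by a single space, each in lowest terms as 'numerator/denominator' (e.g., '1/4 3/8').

Step 1: interval [0/1, 1/1), width = 1/1 - 0/1 = 1/1
  'a': [0/1 + 1/1*0/1, 0/1 + 1/1*1/3) = [0/1, 1/3)
  'd': [0/1 + 1/1*1/3, 0/1 + 1/1*2/3) = [1/3, 2/3) <- contains code 7/12
  'e': [0/1 + 1/1*2/3, 0/1 + 1/1*5/6) = [2/3, 5/6)
  'f': [0/1 + 1/1*5/6, 0/1 + 1/1*1/1) = [5/6, 1/1)
  emit 'd', narrow to [1/3, 2/3)
Step 2: interval [1/3, 2/3), width = 2/3 - 1/3 = 1/3
  'a': [1/3 + 1/3*0/1, 1/3 + 1/3*1/3) = [1/3, 4/9)
  'd': [1/3 + 1/3*1/3, 1/3 + 1/3*2/3) = [4/9, 5/9)
  'e': [1/3 + 1/3*2/3, 1/3 + 1/3*5/6) = [5/9, 11/18) <- contains code 7/12
  'f': [1/3 + 1/3*5/6, 1/3 + 1/3*1/1) = [11/18, 2/3)
  emit 'e', narrow to [5/9, 11/18)

Answer: 5/9 11/18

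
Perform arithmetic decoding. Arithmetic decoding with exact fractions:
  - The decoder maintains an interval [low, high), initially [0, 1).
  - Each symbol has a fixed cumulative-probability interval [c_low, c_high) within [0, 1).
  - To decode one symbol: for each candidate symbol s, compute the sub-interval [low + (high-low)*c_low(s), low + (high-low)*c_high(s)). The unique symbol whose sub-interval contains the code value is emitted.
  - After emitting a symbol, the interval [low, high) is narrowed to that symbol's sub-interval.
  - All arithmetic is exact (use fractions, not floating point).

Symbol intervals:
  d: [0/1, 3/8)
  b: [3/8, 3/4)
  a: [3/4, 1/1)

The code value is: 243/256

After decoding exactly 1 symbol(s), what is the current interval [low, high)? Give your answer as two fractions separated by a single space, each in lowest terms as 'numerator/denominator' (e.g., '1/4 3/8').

Answer: 3/4 1/1

Derivation:
Step 1: interval [0/1, 1/1), width = 1/1 - 0/1 = 1/1
  'd': [0/1 + 1/1*0/1, 0/1 + 1/1*3/8) = [0/1, 3/8)
  'b': [0/1 + 1/1*3/8, 0/1 + 1/1*3/4) = [3/8, 3/4)
  'a': [0/1 + 1/1*3/4, 0/1 + 1/1*1/1) = [3/4, 1/1) <- contains code 243/256
  emit 'a', narrow to [3/4, 1/1)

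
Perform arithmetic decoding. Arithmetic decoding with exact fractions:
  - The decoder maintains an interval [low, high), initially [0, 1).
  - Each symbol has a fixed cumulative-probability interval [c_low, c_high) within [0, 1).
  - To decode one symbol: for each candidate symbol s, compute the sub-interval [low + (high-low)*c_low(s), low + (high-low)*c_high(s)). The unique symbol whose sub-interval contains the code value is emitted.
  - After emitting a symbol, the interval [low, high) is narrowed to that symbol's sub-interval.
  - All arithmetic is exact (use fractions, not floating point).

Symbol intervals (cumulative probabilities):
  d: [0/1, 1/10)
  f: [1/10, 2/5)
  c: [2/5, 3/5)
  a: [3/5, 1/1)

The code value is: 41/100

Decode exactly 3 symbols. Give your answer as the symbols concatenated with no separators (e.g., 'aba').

Step 1: interval [0/1, 1/1), width = 1/1 - 0/1 = 1/1
  'd': [0/1 + 1/1*0/1, 0/1 + 1/1*1/10) = [0/1, 1/10)
  'f': [0/1 + 1/1*1/10, 0/1 + 1/1*2/5) = [1/10, 2/5)
  'c': [0/1 + 1/1*2/5, 0/1 + 1/1*3/5) = [2/5, 3/5) <- contains code 41/100
  'a': [0/1 + 1/1*3/5, 0/1 + 1/1*1/1) = [3/5, 1/1)
  emit 'c', narrow to [2/5, 3/5)
Step 2: interval [2/5, 3/5), width = 3/5 - 2/5 = 1/5
  'd': [2/5 + 1/5*0/1, 2/5 + 1/5*1/10) = [2/5, 21/50) <- contains code 41/100
  'f': [2/5 + 1/5*1/10, 2/5 + 1/5*2/5) = [21/50, 12/25)
  'c': [2/5 + 1/5*2/5, 2/5 + 1/5*3/5) = [12/25, 13/25)
  'a': [2/5 + 1/5*3/5, 2/5 + 1/5*1/1) = [13/25, 3/5)
  emit 'd', narrow to [2/5, 21/50)
Step 3: interval [2/5, 21/50), width = 21/50 - 2/5 = 1/50
  'd': [2/5 + 1/50*0/1, 2/5 + 1/50*1/10) = [2/5, 201/500)
  'f': [2/5 + 1/50*1/10, 2/5 + 1/50*2/5) = [201/500, 51/125)
  'c': [2/5 + 1/50*2/5, 2/5 + 1/50*3/5) = [51/125, 103/250) <- contains code 41/100
  'a': [2/5 + 1/50*3/5, 2/5 + 1/50*1/1) = [103/250, 21/50)
  emit 'c', narrow to [51/125, 103/250)

Answer: cdc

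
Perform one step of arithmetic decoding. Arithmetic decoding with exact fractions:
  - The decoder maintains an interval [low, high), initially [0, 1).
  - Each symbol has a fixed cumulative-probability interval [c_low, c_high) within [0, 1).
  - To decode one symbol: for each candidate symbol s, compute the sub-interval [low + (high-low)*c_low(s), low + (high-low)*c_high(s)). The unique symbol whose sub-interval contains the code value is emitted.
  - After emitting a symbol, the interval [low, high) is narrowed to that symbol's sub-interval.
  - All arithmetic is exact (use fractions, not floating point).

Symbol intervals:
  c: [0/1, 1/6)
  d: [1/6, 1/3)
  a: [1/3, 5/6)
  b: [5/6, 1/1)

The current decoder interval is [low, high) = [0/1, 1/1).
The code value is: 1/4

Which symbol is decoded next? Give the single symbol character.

Answer: d

Derivation:
Interval width = high − low = 1/1 − 0/1 = 1/1
Scaled code = (code − low) / width = (1/4 − 0/1) / 1/1 = 1/4
  c: [0/1, 1/6) 
  d: [1/6, 1/3) ← scaled code falls here ✓
  a: [1/3, 5/6) 
  b: [5/6, 1/1) 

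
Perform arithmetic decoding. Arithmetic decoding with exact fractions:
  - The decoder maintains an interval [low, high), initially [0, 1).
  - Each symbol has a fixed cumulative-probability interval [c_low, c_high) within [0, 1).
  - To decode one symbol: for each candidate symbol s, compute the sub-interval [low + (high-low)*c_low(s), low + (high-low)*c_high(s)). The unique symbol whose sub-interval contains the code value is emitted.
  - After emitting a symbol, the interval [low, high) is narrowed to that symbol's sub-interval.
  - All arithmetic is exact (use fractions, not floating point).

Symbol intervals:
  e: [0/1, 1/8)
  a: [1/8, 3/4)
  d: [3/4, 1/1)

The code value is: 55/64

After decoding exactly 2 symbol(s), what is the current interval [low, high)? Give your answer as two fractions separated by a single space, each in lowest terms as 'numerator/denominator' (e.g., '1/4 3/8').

Answer: 25/32 15/16

Derivation:
Step 1: interval [0/1, 1/1), width = 1/1 - 0/1 = 1/1
  'e': [0/1 + 1/1*0/1, 0/1 + 1/1*1/8) = [0/1, 1/8)
  'a': [0/1 + 1/1*1/8, 0/1 + 1/1*3/4) = [1/8, 3/4)
  'd': [0/1 + 1/1*3/4, 0/1 + 1/1*1/1) = [3/4, 1/1) <- contains code 55/64
  emit 'd', narrow to [3/4, 1/1)
Step 2: interval [3/4, 1/1), width = 1/1 - 3/4 = 1/4
  'e': [3/4 + 1/4*0/1, 3/4 + 1/4*1/8) = [3/4, 25/32)
  'a': [3/4 + 1/4*1/8, 3/4 + 1/4*3/4) = [25/32, 15/16) <- contains code 55/64
  'd': [3/4 + 1/4*3/4, 3/4 + 1/4*1/1) = [15/16, 1/1)
  emit 'a', narrow to [25/32, 15/16)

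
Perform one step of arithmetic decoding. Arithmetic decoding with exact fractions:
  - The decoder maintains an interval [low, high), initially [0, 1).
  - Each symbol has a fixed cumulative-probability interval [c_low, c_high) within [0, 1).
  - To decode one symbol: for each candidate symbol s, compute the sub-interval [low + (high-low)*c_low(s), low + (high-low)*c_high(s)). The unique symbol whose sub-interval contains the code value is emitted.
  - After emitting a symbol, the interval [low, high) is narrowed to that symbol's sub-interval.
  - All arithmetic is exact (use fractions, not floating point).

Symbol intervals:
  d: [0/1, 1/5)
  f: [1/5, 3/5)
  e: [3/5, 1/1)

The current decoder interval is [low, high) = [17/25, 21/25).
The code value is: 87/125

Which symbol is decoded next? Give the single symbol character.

Answer: d

Derivation:
Interval width = high − low = 21/25 − 17/25 = 4/25
Scaled code = (code − low) / width = (87/125 − 17/25) / 4/25 = 1/10
  d: [0/1, 1/5) ← scaled code falls here ✓
  f: [1/5, 3/5) 
  e: [3/5, 1/1) 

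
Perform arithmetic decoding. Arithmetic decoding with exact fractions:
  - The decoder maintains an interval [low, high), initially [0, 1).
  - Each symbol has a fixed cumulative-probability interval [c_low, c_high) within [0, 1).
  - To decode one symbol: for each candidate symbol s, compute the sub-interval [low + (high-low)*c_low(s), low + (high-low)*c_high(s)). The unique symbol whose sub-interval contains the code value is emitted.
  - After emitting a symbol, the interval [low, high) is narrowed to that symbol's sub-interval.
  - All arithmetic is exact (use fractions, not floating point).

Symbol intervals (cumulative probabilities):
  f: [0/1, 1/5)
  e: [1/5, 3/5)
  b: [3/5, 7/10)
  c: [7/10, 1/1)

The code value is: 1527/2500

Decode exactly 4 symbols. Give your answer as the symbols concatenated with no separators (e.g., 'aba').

Step 1: interval [0/1, 1/1), width = 1/1 - 0/1 = 1/1
  'f': [0/1 + 1/1*0/1, 0/1 + 1/1*1/5) = [0/1, 1/5)
  'e': [0/1 + 1/1*1/5, 0/1 + 1/1*3/5) = [1/5, 3/5)
  'b': [0/1 + 1/1*3/5, 0/1 + 1/1*7/10) = [3/5, 7/10) <- contains code 1527/2500
  'c': [0/1 + 1/1*7/10, 0/1 + 1/1*1/1) = [7/10, 1/1)
  emit 'b', narrow to [3/5, 7/10)
Step 2: interval [3/5, 7/10), width = 7/10 - 3/5 = 1/10
  'f': [3/5 + 1/10*0/1, 3/5 + 1/10*1/5) = [3/5, 31/50) <- contains code 1527/2500
  'e': [3/5 + 1/10*1/5, 3/5 + 1/10*3/5) = [31/50, 33/50)
  'b': [3/5 + 1/10*3/5, 3/5 + 1/10*7/10) = [33/50, 67/100)
  'c': [3/5 + 1/10*7/10, 3/5 + 1/10*1/1) = [67/100, 7/10)
  emit 'f', narrow to [3/5, 31/50)
Step 3: interval [3/5, 31/50), width = 31/50 - 3/5 = 1/50
  'f': [3/5 + 1/50*0/1, 3/5 + 1/50*1/5) = [3/5, 151/250)
  'e': [3/5 + 1/50*1/5, 3/5 + 1/50*3/5) = [151/250, 153/250) <- contains code 1527/2500
  'b': [3/5 + 1/50*3/5, 3/5 + 1/50*7/10) = [153/250, 307/500)
  'c': [3/5 + 1/50*7/10, 3/5 + 1/50*1/1) = [307/500, 31/50)
  emit 'e', narrow to [151/250, 153/250)
Step 4: interval [151/250, 153/250), width = 153/250 - 151/250 = 1/125
  'f': [151/250 + 1/125*0/1, 151/250 + 1/125*1/5) = [151/250, 757/1250)
  'e': [151/250 + 1/125*1/5, 151/250 + 1/125*3/5) = [757/1250, 761/1250)
  'b': [151/250 + 1/125*3/5, 151/250 + 1/125*7/10) = [761/1250, 381/625)
  'c': [151/250 + 1/125*7/10, 151/250 + 1/125*1/1) = [381/625, 153/250) <- contains code 1527/2500
  emit 'c', narrow to [381/625, 153/250)

Answer: bfec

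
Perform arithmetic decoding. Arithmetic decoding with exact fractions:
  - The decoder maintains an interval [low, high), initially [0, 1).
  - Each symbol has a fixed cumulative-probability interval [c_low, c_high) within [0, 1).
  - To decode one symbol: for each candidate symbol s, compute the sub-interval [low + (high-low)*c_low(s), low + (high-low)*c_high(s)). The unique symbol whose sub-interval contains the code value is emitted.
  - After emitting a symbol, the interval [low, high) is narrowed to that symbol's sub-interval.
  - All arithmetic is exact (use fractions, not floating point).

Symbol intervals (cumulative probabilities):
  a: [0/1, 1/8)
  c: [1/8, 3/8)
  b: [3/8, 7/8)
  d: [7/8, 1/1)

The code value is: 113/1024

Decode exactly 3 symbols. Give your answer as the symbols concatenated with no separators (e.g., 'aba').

Step 1: interval [0/1, 1/1), width = 1/1 - 0/1 = 1/1
  'a': [0/1 + 1/1*0/1, 0/1 + 1/1*1/8) = [0/1, 1/8) <- contains code 113/1024
  'c': [0/1 + 1/1*1/8, 0/1 + 1/1*3/8) = [1/8, 3/8)
  'b': [0/1 + 1/1*3/8, 0/1 + 1/1*7/8) = [3/8, 7/8)
  'd': [0/1 + 1/1*7/8, 0/1 + 1/1*1/1) = [7/8, 1/1)
  emit 'a', narrow to [0/1, 1/8)
Step 2: interval [0/1, 1/8), width = 1/8 - 0/1 = 1/8
  'a': [0/1 + 1/8*0/1, 0/1 + 1/8*1/8) = [0/1, 1/64)
  'c': [0/1 + 1/8*1/8, 0/1 + 1/8*3/8) = [1/64, 3/64)
  'b': [0/1 + 1/8*3/8, 0/1 + 1/8*7/8) = [3/64, 7/64)
  'd': [0/1 + 1/8*7/8, 0/1 + 1/8*1/1) = [7/64, 1/8) <- contains code 113/1024
  emit 'd', narrow to [7/64, 1/8)
Step 3: interval [7/64, 1/8), width = 1/8 - 7/64 = 1/64
  'a': [7/64 + 1/64*0/1, 7/64 + 1/64*1/8) = [7/64, 57/512) <- contains code 113/1024
  'c': [7/64 + 1/64*1/8, 7/64 + 1/64*3/8) = [57/512, 59/512)
  'b': [7/64 + 1/64*3/8, 7/64 + 1/64*7/8) = [59/512, 63/512)
  'd': [7/64 + 1/64*7/8, 7/64 + 1/64*1/1) = [63/512, 1/8)
  emit 'a', narrow to [7/64, 57/512)

Answer: ada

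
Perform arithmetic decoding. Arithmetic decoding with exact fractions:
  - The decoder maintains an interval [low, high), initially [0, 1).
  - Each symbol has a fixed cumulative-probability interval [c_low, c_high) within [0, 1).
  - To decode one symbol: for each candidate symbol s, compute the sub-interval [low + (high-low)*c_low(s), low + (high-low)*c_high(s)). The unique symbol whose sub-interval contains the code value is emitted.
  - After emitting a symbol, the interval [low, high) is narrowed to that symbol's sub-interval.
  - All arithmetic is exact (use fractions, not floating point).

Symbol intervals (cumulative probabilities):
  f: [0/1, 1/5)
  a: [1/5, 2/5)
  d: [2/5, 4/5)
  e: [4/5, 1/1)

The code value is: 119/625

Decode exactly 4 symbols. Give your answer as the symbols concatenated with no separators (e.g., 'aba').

Answer: fede

Derivation:
Step 1: interval [0/1, 1/1), width = 1/1 - 0/1 = 1/1
  'f': [0/1 + 1/1*0/1, 0/1 + 1/1*1/5) = [0/1, 1/5) <- contains code 119/625
  'a': [0/1 + 1/1*1/5, 0/1 + 1/1*2/5) = [1/5, 2/5)
  'd': [0/1 + 1/1*2/5, 0/1 + 1/1*4/5) = [2/5, 4/5)
  'e': [0/1 + 1/1*4/5, 0/1 + 1/1*1/1) = [4/5, 1/1)
  emit 'f', narrow to [0/1, 1/5)
Step 2: interval [0/1, 1/5), width = 1/5 - 0/1 = 1/5
  'f': [0/1 + 1/5*0/1, 0/1 + 1/5*1/5) = [0/1, 1/25)
  'a': [0/1 + 1/5*1/5, 0/1 + 1/5*2/5) = [1/25, 2/25)
  'd': [0/1 + 1/5*2/5, 0/1 + 1/5*4/5) = [2/25, 4/25)
  'e': [0/1 + 1/5*4/5, 0/1 + 1/5*1/1) = [4/25, 1/5) <- contains code 119/625
  emit 'e', narrow to [4/25, 1/5)
Step 3: interval [4/25, 1/5), width = 1/5 - 4/25 = 1/25
  'f': [4/25 + 1/25*0/1, 4/25 + 1/25*1/5) = [4/25, 21/125)
  'a': [4/25 + 1/25*1/5, 4/25 + 1/25*2/5) = [21/125, 22/125)
  'd': [4/25 + 1/25*2/5, 4/25 + 1/25*4/5) = [22/125, 24/125) <- contains code 119/625
  'e': [4/25 + 1/25*4/5, 4/25 + 1/25*1/1) = [24/125, 1/5)
  emit 'd', narrow to [22/125, 24/125)
Step 4: interval [22/125, 24/125), width = 24/125 - 22/125 = 2/125
  'f': [22/125 + 2/125*0/1, 22/125 + 2/125*1/5) = [22/125, 112/625)
  'a': [22/125 + 2/125*1/5, 22/125 + 2/125*2/5) = [112/625, 114/625)
  'd': [22/125 + 2/125*2/5, 22/125 + 2/125*4/5) = [114/625, 118/625)
  'e': [22/125 + 2/125*4/5, 22/125 + 2/125*1/1) = [118/625, 24/125) <- contains code 119/625
  emit 'e', narrow to [118/625, 24/125)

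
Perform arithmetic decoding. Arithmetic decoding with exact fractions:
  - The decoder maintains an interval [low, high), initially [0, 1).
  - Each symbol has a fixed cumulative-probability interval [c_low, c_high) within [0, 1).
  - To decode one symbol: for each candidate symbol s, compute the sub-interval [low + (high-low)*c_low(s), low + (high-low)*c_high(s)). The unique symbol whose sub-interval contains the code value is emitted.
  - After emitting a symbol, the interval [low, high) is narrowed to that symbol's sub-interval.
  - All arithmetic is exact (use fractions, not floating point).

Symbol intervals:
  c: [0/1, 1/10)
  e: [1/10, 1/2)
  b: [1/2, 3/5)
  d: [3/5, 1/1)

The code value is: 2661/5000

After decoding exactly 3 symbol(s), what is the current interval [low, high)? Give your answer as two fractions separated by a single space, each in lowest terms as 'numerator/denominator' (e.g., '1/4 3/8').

Answer: 53/100 267/500

Derivation:
Step 1: interval [0/1, 1/1), width = 1/1 - 0/1 = 1/1
  'c': [0/1 + 1/1*0/1, 0/1 + 1/1*1/10) = [0/1, 1/10)
  'e': [0/1 + 1/1*1/10, 0/1 + 1/1*1/2) = [1/10, 1/2)
  'b': [0/1 + 1/1*1/2, 0/1 + 1/1*3/5) = [1/2, 3/5) <- contains code 2661/5000
  'd': [0/1 + 1/1*3/5, 0/1 + 1/1*1/1) = [3/5, 1/1)
  emit 'b', narrow to [1/2, 3/5)
Step 2: interval [1/2, 3/5), width = 3/5 - 1/2 = 1/10
  'c': [1/2 + 1/10*0/1, 1/2 + 1/10*1/10) = [1/2, 51/100)
  'e': [1/2 + 1/10*1/10, 1/2 + 1/10*1/2) = [51/100, 11/20) <- contains code 2661/5000
  'b': [1/2 + 1/10*1/2, 1/2 + 1/10*3/5) = [11/20, 14/25)
  'd': [1/2 + 1/10*3/5, 1/2 + 1/10*1/1) = [14/25, 3/5)
  emit 'e', narrow to [51/100, 11/20)
Step 3: interval [51/100, 11/20), width = 11/20 - 51/100 = 1/25
  'c': [51/100 + 1/25*0/1, 51/100 + 1/25*1/10) = [51/100, 257/500)
  'e': [51/100 + 1/25*1/10, 51/100 + 1/25*1/2) = [257/500, 53/100)
  'b': [51/100 + 1/25*1/2, 51/100 + 1/25*3/5) = [53/100, 267/500) <- contains code 2661/5000
  'd': [51/100 + 1/25*3/5, 51/100 + 1/25*1/1) = [267/500, 11/20)
  emit 'b', narrow to [53/100, 267/500)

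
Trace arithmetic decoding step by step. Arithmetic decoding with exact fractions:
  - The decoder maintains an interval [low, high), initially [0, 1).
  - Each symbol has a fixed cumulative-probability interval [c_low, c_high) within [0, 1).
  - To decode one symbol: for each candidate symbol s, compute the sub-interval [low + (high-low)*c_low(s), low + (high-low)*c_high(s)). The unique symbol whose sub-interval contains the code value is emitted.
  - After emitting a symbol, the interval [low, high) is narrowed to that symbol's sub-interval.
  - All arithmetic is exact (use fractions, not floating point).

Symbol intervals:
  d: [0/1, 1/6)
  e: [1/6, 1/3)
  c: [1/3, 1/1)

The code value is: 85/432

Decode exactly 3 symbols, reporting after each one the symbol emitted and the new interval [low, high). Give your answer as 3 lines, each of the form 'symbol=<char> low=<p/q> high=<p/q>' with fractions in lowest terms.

Answer: symbol=e low=1/6 high=1/3
symbol=e low=7/36 high=2/9
symbol=d low=7/36 high=43/216

Derivation:
Step 1: interval [0/1, 1/1), width = 1/1 - 0/1 = 1/1
  'd': [0/1 + 1/1*0/1, 0/1 + 1/1*1/6) = [0/1, 1/6)
  'e': [0/1 + 1/1*1/6, 0/1 + 1/1*1/3) = [1/6, 1/3) <- contains code 85/432
  'c': [0/1 + 1/1*1/3, 0/1 + 1/1*1/1) = [1/3, 1/1)
  emit 'e', narrow to [1/6, 1/3)
Step 2: interval [1/6, 1/3), width = 1/3 - 1/6 = 1/6
  'd': [1/6 + 1/6*0/1, 1/6 + 1/6*1/6) = [1/6, 7/36)
  'e': [1/6 + 1/6*1/6, 1/6 + 1/6*1/3) = [7/36, 2/9) <- contains code 85/432
  'c': [1/6 + 1/6*1/3, 1/6 + 1/6*1/1) = [2/9, 1/3)
  emit 'e', narrow to [7/36, 2/9)
Step 3: interval [7/36, 2/9), width = 2/9 - 7/36 = 1/36
  'd': [7/36 + 1/36*0/1, 7/36 + 1/36*1/6) = [7/36, 43/216) <- contains code 85/432
  'e': [7/36 + 1/36*1/6, 7/36 + 1/36*1/3) = [43/216, 11/54)
  'c': [7/36 + 1/36*1/3, 7/36 + 1/36*1/1) = [11/54, 2/9)
  emit 'd', narrow to [7/36, 43/216)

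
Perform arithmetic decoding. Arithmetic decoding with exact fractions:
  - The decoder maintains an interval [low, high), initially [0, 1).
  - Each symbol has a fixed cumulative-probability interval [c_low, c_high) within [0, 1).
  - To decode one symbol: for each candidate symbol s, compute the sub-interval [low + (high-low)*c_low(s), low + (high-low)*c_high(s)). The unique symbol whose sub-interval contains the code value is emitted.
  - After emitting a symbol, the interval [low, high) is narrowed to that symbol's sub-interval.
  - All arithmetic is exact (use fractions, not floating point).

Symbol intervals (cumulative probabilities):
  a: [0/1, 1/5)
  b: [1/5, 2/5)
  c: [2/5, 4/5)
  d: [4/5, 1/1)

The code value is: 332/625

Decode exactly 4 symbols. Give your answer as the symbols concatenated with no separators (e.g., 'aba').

Step 1: interval [0/1, 1/1), width = 1/1 - 0/1 = 1/1
  'a': [0/1 + 1/1*0/1, 0/1 + 1/1*1/5) = [0/1, 1/5)
  'b': [0/1 + 1/1*1/5, 0/1 + 1/1*2/5) = [1/5, 2/5)
  'c': [0/1 + 1/1*2/5, 0/1 + 1/1*4/5) = [2/5, 4/5) <- contains code 332/625
  'd': [0/1 + 1/1*4/5, 0/1 + 1/1*1/1) = [4/5, 1/1)
  emit 'c', narrow to [2/5, 4/5)
Step 2: interval [2/5, 4/5), width = 4/5 - 2/5 = 2/5
  'a': [2/5 + 2/5*0/1, 2/5 + 2/5*1/5) = [2/5, 12/25)
  'b': [2/5 + 2/5*1/5, 2/5 + 2/5*2/5) = [12/25, 14/25) <- contains code 332/625
  'c': [2/5 + 2/5*2/5, 2/5 + 2/5*4/5) = [14/25, 18/25)
  'd': [2/5 + 2/5*4/5, 2/5 + 2/5*1/1) = [18/25, 4/5)
  emit 'b', narrow to [12/25, 14/25)
Step 3: interval [12/25, 14/25), width = 14/25 - 12/25 = 2/25
  'a': [12/25 + 2/25*0/1, 12/25 + 2/25*1/5) = [12/25, 62/125)
  'b': [12/25 + 2/25*1/5, 12/25 + 2/25*2/5) = [62/125, 64/125)
  'c': [12/25 + 2/25*2/5, 12/25 + 2/25*4/5) = [64/125, 68/125) <- contains code 332/625
  'd': [12/25 + 2/25*4/5, 12/25 + 2/25*1/1) = [68/125, 14/25)
  emit 'c', narrow to [64/125, 68/125)
Step 4: interval [64/125, 68/125), width = 68/125 - 64/125 = 4/125
  'a': [64/125 + 4/125*0/1, 64/125 + 4/125*1/5) = [64/125, 324/625)
  'b': [64/125 + 4/125*1/5, 64/125 + 4/125*2/5) = [324/625, 328/625)
  'c': [64/125 + 4/125*2/5, 64/125 + 4/125*4/5) = [328/625, 336/625) <- contains code 332/625
  'd': [64/125 + 4/125*4/5, 64/125 + 4/125*1/1) = [336/625, 68/125)
  emit 'c', narrow to [328/625, 336/625)

Answer: cbcc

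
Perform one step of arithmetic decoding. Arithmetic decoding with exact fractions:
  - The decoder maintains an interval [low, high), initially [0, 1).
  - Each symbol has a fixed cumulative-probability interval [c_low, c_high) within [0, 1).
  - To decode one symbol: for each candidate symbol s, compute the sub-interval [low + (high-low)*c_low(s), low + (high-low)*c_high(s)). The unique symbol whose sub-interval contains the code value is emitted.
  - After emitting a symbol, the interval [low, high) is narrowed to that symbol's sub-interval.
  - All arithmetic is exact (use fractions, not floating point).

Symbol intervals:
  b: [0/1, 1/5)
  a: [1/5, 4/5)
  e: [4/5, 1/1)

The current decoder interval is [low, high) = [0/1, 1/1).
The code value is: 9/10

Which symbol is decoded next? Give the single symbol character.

Interval width = high − low = 1/1 − 0/1 = 1/1
Scaled code = (code − low) / width = (9/10 − 0/1) / 1/1 = 9/10
  b: [0/1, 1/5) 
  a: [1/5, 4/5) 
  e: [4/5, 1/1) ← scaled code falls here ✓

Answer: e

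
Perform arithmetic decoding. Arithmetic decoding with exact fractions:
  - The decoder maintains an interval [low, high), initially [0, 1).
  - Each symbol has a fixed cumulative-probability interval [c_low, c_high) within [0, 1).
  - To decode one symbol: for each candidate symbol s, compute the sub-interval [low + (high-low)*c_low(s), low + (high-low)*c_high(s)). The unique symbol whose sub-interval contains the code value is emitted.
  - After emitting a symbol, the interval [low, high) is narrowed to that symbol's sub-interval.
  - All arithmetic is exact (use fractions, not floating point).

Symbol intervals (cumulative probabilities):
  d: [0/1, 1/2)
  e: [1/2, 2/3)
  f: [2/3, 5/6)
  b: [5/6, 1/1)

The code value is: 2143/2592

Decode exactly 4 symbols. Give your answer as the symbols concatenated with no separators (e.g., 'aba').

Step 1: interval [0/1, 1/1), width = 1/1 - 0/1 = 1/1
  'd': [0/1 + 1/1*0/1, 0/1 + 1/1*1/2) = [0/1, 1/2)
  'e': [0/1 + 1/1*1/2, 0/1 + 1/1*2/3) = [1/2, 2/3)
  'f': [0/1 + 1/1*2/3, 0/1 + 1/1*5/6) = [2/3, 5/6) <- contains code 2143/2592
  'b': [0/1 + 1/1*5/6, 0/1 + 1/1*1/1) = [5/6, 1/1)
  emit 'f', narrow to [2/3, 5/6)
Step 2: interval [2/3, 5/6), width = 5/6 - 2/3 = 1/6
  'd': [2/3 + 1/6*0/1, 2/3 + 1/6*1/2) = [2/3, 3/4)
  'e': [2/3 + 1/6*1/2, 2/3 + 1/6*2/3) = [3/4, 7/9)
  'f': [2/3 + 1/6*2/3, 2/3 + 1/6*5/6) = [7/9, 29/36)
  'b': [2/3 + 1/6*5/6, 2/3 + 1/6*1/1) = [29/36, 5/6) <- contains code 2143/2592
  emit 'b', narrow to [29/36, 5/6)
Step 3: interval [29/36, 5/6), width = 5/6 - 29/36 = 1/36
  'd': [29/36 + 1/36*0/1, 29/36 + 1/36*1/2) = [29/36, 59/72)
  'e': [29/36 + 1/36*1/2, 29/36 + 1/36*2/3) = [59/72, 89/108)
  'f': [29/36 + 1/36*2/3, 29/36 + 1/36*5/6) = [89/108, 179/216) <- contains code 2143/2592
  'b': [29/36 + 1/36*5/6, 29/36 + 1/36*1/1) = [179/216, 5/6)
  emit 'f', narrow to [89/108, 179/216)
Step 4: interval [89/108, 179/216), width = 179/216 - 89/108 = 1/216
  'd': [89/108 + 1/216*0/1, 89/108 + 1/216*1/2) = [89/108, 119/144)
  'e': [89/108 + 1/216*1/2, 89/108 + 1/216*2/3) = [119/144, 67/81) <- contains code 2143/2592
  'f': [89/108 + 1/216*2/3, 89/108 + 1/216*5/6) = [67/81, 1073/1296)
  'b': [89/108 + 1/216*5/6, 89/108 + 1/216*1/1) = [1073/1296, 179/216)
  emit 'e', narrow to [119/144, 67/81)

Answer: fbfe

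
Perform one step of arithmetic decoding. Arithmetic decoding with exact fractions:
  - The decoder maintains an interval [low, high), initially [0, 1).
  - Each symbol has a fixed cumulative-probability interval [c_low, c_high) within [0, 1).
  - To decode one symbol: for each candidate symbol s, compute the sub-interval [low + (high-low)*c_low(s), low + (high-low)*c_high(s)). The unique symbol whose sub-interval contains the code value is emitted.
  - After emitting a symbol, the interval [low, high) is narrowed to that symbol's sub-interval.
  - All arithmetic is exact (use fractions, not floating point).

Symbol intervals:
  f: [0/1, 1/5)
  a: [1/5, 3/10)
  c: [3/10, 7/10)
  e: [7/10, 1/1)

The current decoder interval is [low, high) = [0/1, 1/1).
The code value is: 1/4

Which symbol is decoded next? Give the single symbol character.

Interval width = high − low = 1/1 − 0/1 = 1/1
Scaled code = (code − low) / width = (1/4 − 0/1) / 1/1 = 1/4
  f: [0/1, 1/5) 
  a: [1/5, 3/10) ← scaled code falls here ✓
  c: [3/10, 7/10) 
  e: [7/10, 1/1) 

Answer: a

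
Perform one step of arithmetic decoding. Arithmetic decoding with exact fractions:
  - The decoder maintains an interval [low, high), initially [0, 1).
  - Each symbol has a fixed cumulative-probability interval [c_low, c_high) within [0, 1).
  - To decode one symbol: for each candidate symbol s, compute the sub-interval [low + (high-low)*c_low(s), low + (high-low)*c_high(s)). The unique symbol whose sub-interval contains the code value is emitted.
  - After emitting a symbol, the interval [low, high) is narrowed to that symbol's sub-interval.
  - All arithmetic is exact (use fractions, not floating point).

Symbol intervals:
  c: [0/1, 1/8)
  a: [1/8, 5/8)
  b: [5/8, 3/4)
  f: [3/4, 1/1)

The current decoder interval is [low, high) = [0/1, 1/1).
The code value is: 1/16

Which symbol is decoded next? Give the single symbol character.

Interval width = high − low = 1/1 − 0/1 = 1/1
Scaled code = (code − low) / width = (1/16 − 0/1) / 1/1 = 1/16
  c: [0/1, 1/8) ← scaled code falls here ✓
  a: [1/8, 5/8) 
  b: [5/8, 3/4) 
  f: [3/4, 1/1) 

Answer: c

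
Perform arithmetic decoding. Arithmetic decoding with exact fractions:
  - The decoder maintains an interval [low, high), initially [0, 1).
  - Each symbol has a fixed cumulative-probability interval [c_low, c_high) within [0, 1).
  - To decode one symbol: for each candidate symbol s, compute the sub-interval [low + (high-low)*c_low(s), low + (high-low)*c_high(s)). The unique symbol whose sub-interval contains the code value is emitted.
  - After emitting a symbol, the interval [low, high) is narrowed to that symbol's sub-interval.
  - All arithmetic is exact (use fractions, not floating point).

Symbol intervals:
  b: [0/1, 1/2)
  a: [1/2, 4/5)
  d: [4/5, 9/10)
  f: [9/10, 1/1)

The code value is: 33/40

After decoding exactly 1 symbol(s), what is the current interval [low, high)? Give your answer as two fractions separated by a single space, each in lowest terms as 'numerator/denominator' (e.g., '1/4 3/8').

Answer: 4/5 9/10

Derivation:
Step 1: interval [0/1, 1/1), width = 1/1 - 0/1 = 1/1
  'b': [0/1 + 1/1*0/1, 0/1 + 1/1*1/2) = [0/1, 1/2)
  'a': [0/1 + 1/1*1/2, 0/1 + 1/1*4/5) = [1/2, 4/5)
  'd': [0/1 + 1/1*4/5, 0/1 + 1/1*9/10) = [4/5, 9/10) <- contains code 33/40
  'f': [0/1 + 1/1*9/10, 0/1 + 1/1*1/1) = [9/10, 1/1)
  emit 'd', narrow to [4/5, 9/10)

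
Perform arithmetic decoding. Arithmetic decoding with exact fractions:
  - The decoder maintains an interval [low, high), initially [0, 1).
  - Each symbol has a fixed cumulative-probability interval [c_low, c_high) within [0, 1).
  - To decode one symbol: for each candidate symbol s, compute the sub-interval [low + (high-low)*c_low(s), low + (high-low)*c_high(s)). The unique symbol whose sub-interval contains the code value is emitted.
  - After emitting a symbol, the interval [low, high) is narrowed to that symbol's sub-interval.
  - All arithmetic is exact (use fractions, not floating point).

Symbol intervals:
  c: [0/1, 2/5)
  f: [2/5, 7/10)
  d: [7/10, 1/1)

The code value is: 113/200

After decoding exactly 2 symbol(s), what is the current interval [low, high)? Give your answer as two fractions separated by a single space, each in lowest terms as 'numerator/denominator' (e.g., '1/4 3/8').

Step 1: interval [0/1, 1/1), width = 1/1 - 0/1 = 1/1
  'c': [0/1 + 1/1*0/1, 0/1 + 1/1*2/5) = [0/1, 2/5)
  'f': [0/1 + 1/1*2/5, 0/1 + 1/1*7/10) = [2/5, 7/10) <- contains code 113/200
  'd': [0/1 + 1/1*7/10, 0/1 + 1/1*1/1) = [7/10, 1/1)
  emit 'f', narrow to [2/5, 7/10)
Step 2: interval [2/5, 7/10), width = 7/10 - 2/5 = 3/10
  'c': [2/5 + 3/10*0/1, 2/5 + 3/10*2/5) = [2/5, 13/25)
  'f': [2/5 + 3/10*2/5, 2/5 + 3/10*7/10) = [13/25, 61/100) <- contains code 113/200
  'd': [2/5 + 3/10*7/10, 2/5 + 3/10*1/1) = [61/100, 7/10)
  emit 'f', narrow to [13/25, 61/100)

Answer: 13/25 61/100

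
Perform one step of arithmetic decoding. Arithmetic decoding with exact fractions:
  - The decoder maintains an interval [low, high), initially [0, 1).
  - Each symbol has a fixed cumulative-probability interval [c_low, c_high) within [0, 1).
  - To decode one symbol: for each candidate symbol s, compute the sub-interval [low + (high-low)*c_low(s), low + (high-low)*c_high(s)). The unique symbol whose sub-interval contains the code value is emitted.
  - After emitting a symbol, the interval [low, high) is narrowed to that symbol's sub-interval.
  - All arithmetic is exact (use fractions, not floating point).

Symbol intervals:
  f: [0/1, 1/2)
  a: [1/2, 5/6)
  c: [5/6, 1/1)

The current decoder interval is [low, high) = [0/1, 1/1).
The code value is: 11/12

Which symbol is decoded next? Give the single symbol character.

Answer: c

Derivation:
Interval width = high − low = 1/1 − 0/1 = 1/1
Scaled code = (code − low) / width = (11/12 − 0/1) / 1/1 = 11/12
  f: [0/1, 1/2) 
  a: [1/2, 5/6) 
  c: [5/6, 1/1) ← scaled code falls here ✓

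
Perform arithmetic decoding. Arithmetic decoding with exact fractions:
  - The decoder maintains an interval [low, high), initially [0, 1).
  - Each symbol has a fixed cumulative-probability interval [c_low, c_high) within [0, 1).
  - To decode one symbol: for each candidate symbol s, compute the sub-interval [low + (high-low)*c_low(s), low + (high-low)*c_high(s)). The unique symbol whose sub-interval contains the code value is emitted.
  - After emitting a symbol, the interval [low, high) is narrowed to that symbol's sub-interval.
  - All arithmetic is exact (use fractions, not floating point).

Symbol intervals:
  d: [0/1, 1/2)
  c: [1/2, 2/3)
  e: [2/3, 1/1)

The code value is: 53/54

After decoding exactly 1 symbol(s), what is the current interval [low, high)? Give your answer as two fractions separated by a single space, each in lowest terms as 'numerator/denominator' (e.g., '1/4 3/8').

Answer: 2/3 1/1

Derivation:
Step 1: interval [0/1, 1/1), width = 1/1 - 0/1 = 1/1
  'd': [0/1 + 1/1*0/1, 0/1 + 1/1*1/2) = [0/1, 1/2)
  'c': [0/1 + 1/1*1/2, 0/1 + 1/1*2/3) = [1/2, 2/3)
  'e': [0/1 + 1/1*2/3, 0/1 + 1/1*1/1) = [2/3, 1/1) <- contains code 53/54
  emit 'e', narrow to [2/3, 1/1)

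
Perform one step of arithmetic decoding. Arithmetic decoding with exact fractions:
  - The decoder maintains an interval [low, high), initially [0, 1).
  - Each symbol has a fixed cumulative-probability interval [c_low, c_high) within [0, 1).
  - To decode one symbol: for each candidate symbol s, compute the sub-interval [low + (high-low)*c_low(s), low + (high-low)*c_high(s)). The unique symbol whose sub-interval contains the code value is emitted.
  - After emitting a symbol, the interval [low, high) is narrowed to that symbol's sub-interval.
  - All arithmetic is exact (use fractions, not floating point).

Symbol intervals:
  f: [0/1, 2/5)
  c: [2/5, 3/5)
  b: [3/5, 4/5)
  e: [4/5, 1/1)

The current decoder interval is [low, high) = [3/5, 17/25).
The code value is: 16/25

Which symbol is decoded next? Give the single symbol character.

Interval width = high − low = 17/25 − 3/5 = 2/25
Scaled code = (code − low) / width = (16/25 − 3/5) / 2/25 = 1/2
  f: [0/1, 2/5) 
  c: [2/5, 3/5) ← scaled code falls here ✓
  b: [3/5, 4/5) 
  e: [4/5, 1/1) 

Answer: c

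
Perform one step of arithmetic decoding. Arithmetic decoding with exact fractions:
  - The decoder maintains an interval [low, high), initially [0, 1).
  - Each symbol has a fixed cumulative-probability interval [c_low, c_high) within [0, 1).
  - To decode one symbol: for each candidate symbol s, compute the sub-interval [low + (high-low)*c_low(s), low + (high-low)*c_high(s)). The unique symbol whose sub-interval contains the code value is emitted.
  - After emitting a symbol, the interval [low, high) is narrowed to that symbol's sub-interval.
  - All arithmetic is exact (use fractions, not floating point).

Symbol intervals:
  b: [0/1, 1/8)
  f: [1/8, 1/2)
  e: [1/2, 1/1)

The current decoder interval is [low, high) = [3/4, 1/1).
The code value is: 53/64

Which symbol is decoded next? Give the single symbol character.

Interval width = high − low = 1/1 − 3/4 = 1/4
Scaled code = (code − low) / width = (53/64 − 3/4) / 1/4 = 5/16
  b: [0/1, 1/8) 
  f: [1/8, 1/2) ← scaled code falls here ✓
  e: [1/2, 1/1) 

Answer: f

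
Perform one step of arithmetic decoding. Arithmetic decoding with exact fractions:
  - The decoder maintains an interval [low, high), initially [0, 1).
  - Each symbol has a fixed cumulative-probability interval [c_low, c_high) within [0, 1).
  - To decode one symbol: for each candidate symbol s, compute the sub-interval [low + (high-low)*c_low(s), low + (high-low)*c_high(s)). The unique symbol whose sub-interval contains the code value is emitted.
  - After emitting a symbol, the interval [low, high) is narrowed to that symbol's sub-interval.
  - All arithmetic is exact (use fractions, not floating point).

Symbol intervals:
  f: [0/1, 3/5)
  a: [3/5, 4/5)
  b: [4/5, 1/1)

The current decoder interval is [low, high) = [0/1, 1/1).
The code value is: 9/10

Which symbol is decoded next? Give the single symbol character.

Interval width = high − low = 1/1 − 0/1 = 1/1
Scaled code = (code − low) / width = (9/10 − 0/1) / 1/1 = 9/10
  f: [0/1, 3/5) 
  a: [3/5, 4/5) 
  b: [4/5, 1/1) ← scaled code falls here ✓

Answer: b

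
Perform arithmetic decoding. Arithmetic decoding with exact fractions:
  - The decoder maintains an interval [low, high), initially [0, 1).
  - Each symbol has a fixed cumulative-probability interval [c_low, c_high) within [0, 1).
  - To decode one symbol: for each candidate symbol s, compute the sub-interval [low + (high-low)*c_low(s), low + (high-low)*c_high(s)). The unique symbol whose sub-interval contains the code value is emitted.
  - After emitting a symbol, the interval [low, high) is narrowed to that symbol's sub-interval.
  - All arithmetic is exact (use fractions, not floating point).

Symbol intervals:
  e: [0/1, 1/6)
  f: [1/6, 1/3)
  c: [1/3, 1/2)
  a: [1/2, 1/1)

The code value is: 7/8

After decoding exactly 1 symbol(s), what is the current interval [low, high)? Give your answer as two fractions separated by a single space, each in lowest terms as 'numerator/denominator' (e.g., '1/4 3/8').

Answer: 1/2 1/1

Derivation:
Step 1: interval [0/1, 1/1), width = 1/1 - 0/1 = 1/1
  'e': [0/1 + 1/1*0/1, 0/1 + 1/1*1/6) = [0/1, 1/6)
  'f': [0/1 + 1/1*1/6, 0/1 + 1/1*1/3) = [1/6, 1/3)
  'c': [0/1 + 1/1*1/3, 0/1 + 1/1*1/2) = [1/3, 1/2)
  'a': [0/1 + 1/1*1/2, 0/1 + 1/1*1/1) = [1/2, 1/1) <- contains code 7/8
  emit 'a', narrow to [1/2, 1/1)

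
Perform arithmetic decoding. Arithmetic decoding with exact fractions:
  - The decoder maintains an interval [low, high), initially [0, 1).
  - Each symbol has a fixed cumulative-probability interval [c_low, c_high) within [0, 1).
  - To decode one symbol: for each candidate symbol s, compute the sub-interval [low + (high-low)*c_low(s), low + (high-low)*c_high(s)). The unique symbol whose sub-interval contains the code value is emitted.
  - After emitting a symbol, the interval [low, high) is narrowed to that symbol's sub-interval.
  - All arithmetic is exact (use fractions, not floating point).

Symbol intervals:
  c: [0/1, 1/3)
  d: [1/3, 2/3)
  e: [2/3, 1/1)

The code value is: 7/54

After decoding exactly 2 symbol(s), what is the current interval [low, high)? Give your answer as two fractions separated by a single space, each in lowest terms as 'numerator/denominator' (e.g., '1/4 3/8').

Step 1: interval [0/1, 1/1), width = 1/1 - 0/1 = 1/1
  'c': [0/1 + 1/1*0/1, 0/1 + 1/1*1/3) = [0/1, 1/3) <- contains code 7/54
  'd': [0/1 + 1/1*1/3, 0/1 + 1/1*2/3) = [1/3, 2/3)
  'e': [0/1 + 1/1*2/3, 0/1 + 1/1*1/1) = [2/3, 1/1)
  emit 'c', narrow to [0/1, 1/3)
Step 2: interval [0/1, 1/3), width = 1/3 - 0/1 = 1/3
  'c': [0/1 + 1/3*0/1, 0/1 + 1/3*1/3) = [0/1, 1/9)
  'd': [0/1 + 1/3*1/3, 0/1 + 1/3*2/3) = [1/9, 2/9) <- contains code 7/54
  'e': [0/1 + 1/3*2/3, 0/1 + 1/3*1/1) = [2/9, 1/3)
  emit 'd', narrow to [1/9, 2/9)

Answer: 1/9 2/9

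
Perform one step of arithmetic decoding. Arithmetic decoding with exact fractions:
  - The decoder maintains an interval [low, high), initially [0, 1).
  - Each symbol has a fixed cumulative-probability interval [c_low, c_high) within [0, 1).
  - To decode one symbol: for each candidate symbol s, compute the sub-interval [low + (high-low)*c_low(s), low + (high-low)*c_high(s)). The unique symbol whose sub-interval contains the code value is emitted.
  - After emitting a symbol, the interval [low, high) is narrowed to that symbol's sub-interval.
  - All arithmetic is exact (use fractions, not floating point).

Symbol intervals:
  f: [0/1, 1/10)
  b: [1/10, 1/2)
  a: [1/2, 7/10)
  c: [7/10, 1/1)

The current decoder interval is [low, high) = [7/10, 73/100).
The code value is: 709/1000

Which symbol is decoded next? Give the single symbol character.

Interval width = high − low = 73/100 − 7/10 = 3/100
Scaled code = (code − low) / width = (709/1000 − 7/10) / 3/100 = 3/10
  f: [0/1, 1/10) 
  b: [1/10, 1/2) ← scaled code falls here ✓
  a: [1/2, 7/10) 
  c: [7/10, 1/1) 

Answer: b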